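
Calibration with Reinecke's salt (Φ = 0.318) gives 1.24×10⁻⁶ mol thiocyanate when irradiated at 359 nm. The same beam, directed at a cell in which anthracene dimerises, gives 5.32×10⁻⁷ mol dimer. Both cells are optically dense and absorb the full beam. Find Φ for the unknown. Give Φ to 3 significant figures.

Φ = 0.136

Photons absorbed by the actinometer: 1.24×10⁻⁶ / 0.318 = 3.899×10⁻⁶ mol.
Φ(unknown) = 5.32×10⁻⁷ / 3.899×10⁻⁶ = 0.136.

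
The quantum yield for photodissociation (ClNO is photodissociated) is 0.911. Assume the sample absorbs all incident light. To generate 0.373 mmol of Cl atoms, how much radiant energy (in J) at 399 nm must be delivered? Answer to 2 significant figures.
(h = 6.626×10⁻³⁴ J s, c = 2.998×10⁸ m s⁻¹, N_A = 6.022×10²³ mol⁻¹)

120 J

Product: 0.373 mmol = 3.73×10⁻⁴ mol.
Photons that must be absorbed: 3.73×10⁻⁴ / 0.911 = 4.094×10⁻⁴ mol.
Photon energy: hc/λ = 4.979×10⁻¹⁹ J; per mole, 2.998×10⁵ J mol⁻¹.
Energy required: 4.094×10⁻⁴ × 2.998×10⁵ = 120 J.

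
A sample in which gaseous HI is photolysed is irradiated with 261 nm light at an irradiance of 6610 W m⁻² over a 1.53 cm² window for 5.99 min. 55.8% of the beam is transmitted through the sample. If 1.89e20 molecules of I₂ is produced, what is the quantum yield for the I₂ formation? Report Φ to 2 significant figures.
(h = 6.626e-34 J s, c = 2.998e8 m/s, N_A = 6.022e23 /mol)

Product: 1.89e20 / 6.022e23 = 3.138e-4 mol.
Photon energy at 261 nm: hc/λ = (6.626e-34)(2.998e8)/(261e-9) = 7.611e-19 J.
Energy delivered: (6610 W m⁻²)(1.53e-4 m²)(359.4 s) = 363.5 J.
Photons incident: 363.5 / 7.611e-19 = 4.776e20, i.e. 4.776e20/6.022e23 = 7.931e-4 mol.
Fraction absorbed: 1 − 55.8/100 = 0.4420.
Photons absorbed: 0.4420 × 7.931e-4 = 3.506e-4 mol.
Φ = 3.138e-4 mol / 3.506e-4 mol photons = 0.90.

Φ = 0.90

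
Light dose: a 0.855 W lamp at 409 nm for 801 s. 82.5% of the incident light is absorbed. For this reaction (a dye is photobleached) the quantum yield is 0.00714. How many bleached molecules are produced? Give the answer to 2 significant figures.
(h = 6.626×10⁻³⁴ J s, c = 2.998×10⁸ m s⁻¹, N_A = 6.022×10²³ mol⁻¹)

Photon energy at 409 nm: hc/λ = (6.626×10⁻³⁴)(2.998×10⁸)/(409×10⁻⁹) = 4.857×10⁻¹⁹ J.
Energy delivered: (0.855 W)(801 s) = 684.9 J.
Photons incident: 684.9 / 4.857×10⁻¹⁹ = 1.410×10²¹, i.e. 1.410×10²¹/6.022×10²³ = 0.002341 mol.
Photons absorbed: 0.825 × 0.002341 = 0.001931 mol.
Product: Φ × n_abs = 0.00714 × 0.001931 = 1.379×10⁻⁵ mol.
As a count: 1.379×10⁻⁵ × 6.022×10²³ = 8.3×10¹⁸.

8.3×10¹⁸ bleached molecules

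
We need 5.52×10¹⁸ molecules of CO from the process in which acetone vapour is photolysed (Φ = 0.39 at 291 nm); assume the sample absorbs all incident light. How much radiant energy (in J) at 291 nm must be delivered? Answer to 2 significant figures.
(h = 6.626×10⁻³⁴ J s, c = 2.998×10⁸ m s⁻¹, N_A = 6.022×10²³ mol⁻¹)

Product: 5.52×10¹⁸ / 6.022×10²³ = 9.166×10⁻⁶ mol.
Photons that must be absorbed: 9.166×10⁻⁶ / 0.39 = 2.350×10⁻⁵ mol.
Photon energy: hc/λ = 6.826×10⁻¹⁹ J; per mole, 4.111×10⁵ J mol⁻¹.
Energy required: 2.350×10⁻⁵ × 4.111×10⁵ = 9.7 J.

9.7 J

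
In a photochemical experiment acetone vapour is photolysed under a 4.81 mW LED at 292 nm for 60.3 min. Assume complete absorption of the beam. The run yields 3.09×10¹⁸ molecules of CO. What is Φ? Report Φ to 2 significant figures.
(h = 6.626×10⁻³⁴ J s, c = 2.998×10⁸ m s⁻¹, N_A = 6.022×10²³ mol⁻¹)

Φ = 0.12

Product: 3.09×10¹⁸ / 6.022×10²³ = 5.131×10⁻⁶ mol.
Photon energy at 292 nm: hc/λ = (6.626×10⁻³⁴)(2.998×10⁸)/(292×10⁻⁹) = 6.803×10⁻¹⁹ J.
Energy delivered: (4.81 mW)(3618 s) = 17.40 J.
Photons incident: 17.40 / 6.803×10⁻¹⁹ = 2.558×10¹⁹, i.e. 2.558×10¹⁹/6.022×10²³ = 4.248×10⁻⁵ mol.
Φ = 5.131×10⁻⁶ mol / 4.248×10⁻⁵ mol photons = 0.12.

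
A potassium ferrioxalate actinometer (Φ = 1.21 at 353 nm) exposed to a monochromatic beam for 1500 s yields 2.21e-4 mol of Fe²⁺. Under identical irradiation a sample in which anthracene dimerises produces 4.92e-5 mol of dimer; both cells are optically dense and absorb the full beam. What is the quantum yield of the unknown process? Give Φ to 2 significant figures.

Φ = 0.27

Photons absorbed by the actinometer: 2.21e-4 / 1.21 = 1.826e-4 mol.
Φ(unknown) = 4.92e-5 / 1.826e-4 = 0.27.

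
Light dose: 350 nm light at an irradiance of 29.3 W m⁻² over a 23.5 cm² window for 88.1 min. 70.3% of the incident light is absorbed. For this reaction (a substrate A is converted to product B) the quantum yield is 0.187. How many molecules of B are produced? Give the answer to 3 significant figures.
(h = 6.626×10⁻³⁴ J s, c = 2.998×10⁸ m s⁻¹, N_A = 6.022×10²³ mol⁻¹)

Photon energy at 350 nm: hc/λ = (6.626×10⁻³⁴)(2.998×10⁸)/(350×10⁻⁹) = 5.676×10⁻¹⁹ J.
Energy delivered: (29.3 W m⁻²)(23.5×10⁻⁴ m²)(5286 s) = 364.0 J.
Photons incident: 364.0 / 5.676×10⁻¹⁹ = 6.413×10²⁰, i.e. 6.413×10²⁰/6.022×10²³ = 0.001065 mol.
Photons absorbed: 0.703 × 0.001065 = 7.487×10⁻⁴ mol.
Product: Φ × n_abs = 0.187 × 7.487×10⁻⁴ = 1.400×10⁻⁴ mol.
As a count: 1.400×10⁻⁴ × 6.022×10²³ = 8.43×10¹⁹.

8.43×10¹⁹ molecules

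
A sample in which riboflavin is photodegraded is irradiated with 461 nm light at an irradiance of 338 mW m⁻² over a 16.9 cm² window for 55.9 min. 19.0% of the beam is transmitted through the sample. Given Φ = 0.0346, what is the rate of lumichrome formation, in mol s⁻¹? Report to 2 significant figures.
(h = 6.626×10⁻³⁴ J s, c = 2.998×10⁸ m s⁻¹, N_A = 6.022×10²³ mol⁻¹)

Photon energy at 461 nm: hc/λ = (6.626×10⁻³⁴)(2.998×10⁸)/(461×10⁻⁹) = 4.309×10⁻¹⁹ J.
Energy delivered: (338 mW m⁻²)(16.9×10⁻⁴ m²)(3354 s) = 1.916 J.
Photons incident: 1.916 / 4.309×10⁻¹⁹ = 4.447×10¹⁸, i.e. 4.447×10¹⁸/6.022×10²³ = 7.385×10⁻⁶ mol.
Fraction absorbed: 1 − 19.0/100 = 0.8100.
Photons absorbed: 0.8100 × 7.385×10⁻⁶ = 5.982×10⁻⁶ mol.
Product formed: 0.0346 × 5.982×10⁻⁶ = 2.070×10⁻⁷ mol.
Rate: 2.070×10⁻⁷ / 3354 s = 6.2×10⁻¹¹ mol s⁻¹.

6.2×10⁻¹¹ mol s⁻¹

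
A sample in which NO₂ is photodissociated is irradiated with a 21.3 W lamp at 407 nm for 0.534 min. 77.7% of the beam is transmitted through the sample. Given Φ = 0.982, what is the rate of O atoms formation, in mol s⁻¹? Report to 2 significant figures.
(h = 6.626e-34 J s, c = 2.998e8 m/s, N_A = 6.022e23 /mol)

1.6e-5 mol s⁻¹

Photon energy at 407 nm: hc/λ = (6.626e-34)(2.998e8)/(407e-9) = 4.881e-19 J.
Energy delivered: (21.3 W)(32.04 s) = 682.5 J.
Photons incident: 682.5 / 4.881e-19 = 1.398e21, i.e. 1.398e21/6.022e23 = 0.002321 mol.
Fraction absorbed: 1 − 77.7/100 = 0.2230.
Photons absorbed: 0.2230 × 0.002321 = 5.176e-4 mol.
Product formed: 0.982 × 5.176e-4 = 5.083e-4 mol.
Rate: 5.083e-4 / 32.04 s = 1.6e-5 mol s⁻¹.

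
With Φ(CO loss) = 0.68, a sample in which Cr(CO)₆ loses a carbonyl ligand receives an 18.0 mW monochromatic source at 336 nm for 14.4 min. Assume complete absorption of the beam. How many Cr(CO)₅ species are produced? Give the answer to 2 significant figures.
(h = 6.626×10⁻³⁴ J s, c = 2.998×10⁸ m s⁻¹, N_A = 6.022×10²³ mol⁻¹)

1.8×10¹⁹ species

Photon energy at 336 nm: hc/λ = (6.626×10⁻³⁴)(2.998×10⁸)/(336×10⁻⁹) = 5.912×10⁻¹⁹ J.
Energy delivered: (18.0 mW)(864 s) = 15.55 J.
Photons incident: 15.55 / 5.912×10⁻¹⁹ = 2.630×10¹⁹, i.e. 2.630×10¹⁹/6.022×10²³ = 4.367×10⁻⁵ mol.
Product: Φ × n_abs = 0.68 × 4.367×10⁻⁵ = 2.970×10⁻⁵ mol.
As a count: 2.970×10⁻⁵ × 6.022×10²³ = 1.8×10¹⁹.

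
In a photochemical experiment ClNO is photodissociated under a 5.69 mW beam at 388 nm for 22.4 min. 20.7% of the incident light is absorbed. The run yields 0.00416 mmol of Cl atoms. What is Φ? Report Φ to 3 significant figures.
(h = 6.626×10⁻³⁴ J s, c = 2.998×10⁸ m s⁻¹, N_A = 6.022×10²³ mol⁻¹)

Φ = 0.810

Product: 0.00416 mmol = 4.16×10⁻⁶ mol.
Photon energy at 388 nm: hc/λ = (6.626×10⁻³⁴)(2.998×10⁸)/(388×10⁻⁹) = 5.120×10⁻¹⁹ J.
Energy delivered: (5.69 mW)(1344 s) = 7.647 J.
Photons incident: 7.647 / 5.120×10⁻¹⁹ = 1.494×10¹⁹, i.e. 1.494×10¹⁹/6.022×10²³ = 2.481×10⁻⁵ mol.
Photons absorbed: 0.207 × 2.481×10⁻⁵ = 5.136×10⁻⁶ mol.
Φ = 4.16×10⁻⁶ mol / 5.136×10⁻⁶ mol photons = 0.810.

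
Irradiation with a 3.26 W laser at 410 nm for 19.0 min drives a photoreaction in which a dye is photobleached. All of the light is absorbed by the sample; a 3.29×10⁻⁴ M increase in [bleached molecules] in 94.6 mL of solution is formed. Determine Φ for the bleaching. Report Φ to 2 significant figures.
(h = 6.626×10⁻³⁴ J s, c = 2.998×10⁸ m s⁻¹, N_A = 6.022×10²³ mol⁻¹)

Φ = 0.0024

Product: (3.29×10⁻⁴ M)(0.0946 L) = 3.112×10⁻⁵ mol.
Photon energy at 410 nm: hc/λ = (6.626×10⁻³⁴)(2.998×10⁸)/(410×10⁻⁹) = 4.845×10⁻¹⁹ J.
Energy delivered: (3.26 W)(1140 s) = 3716 J.
Photons incident: 3716 / 4.845×10⁻¹⁹ = 7.670×10²¹, i.e. 7.670×10²¹/6.022×10²³ = 0.01274 mol.
Φ = 3.112×10⁻⁵ mol / 0.01274 mol photons = 0.0024.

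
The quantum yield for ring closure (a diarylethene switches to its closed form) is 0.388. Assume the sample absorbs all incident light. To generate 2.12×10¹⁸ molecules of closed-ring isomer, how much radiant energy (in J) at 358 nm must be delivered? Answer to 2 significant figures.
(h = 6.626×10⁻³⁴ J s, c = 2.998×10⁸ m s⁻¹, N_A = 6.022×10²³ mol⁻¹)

Product: 2.12×10¹⁸ / 6.022×10²³ = 3.520×10⁻⁶ mol.
Photons that must be absorbed: 3.520×10⁻⁶ / 0.388 = 9.072×10⁻⁶ mol.
Photon energy: hc/λ = 5.549×10⁻¹⁹ J; per mole, 3.342×10⁵ J mol⁻¹.
Energy required: 9.072×10⁻⁶ × 3.342×10⁵ = 3.0 J.

3.0 J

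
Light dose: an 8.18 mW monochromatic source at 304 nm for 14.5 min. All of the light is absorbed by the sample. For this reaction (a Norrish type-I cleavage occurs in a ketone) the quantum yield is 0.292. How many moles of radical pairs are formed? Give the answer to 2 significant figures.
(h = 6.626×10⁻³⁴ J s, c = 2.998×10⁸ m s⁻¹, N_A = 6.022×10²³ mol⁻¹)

Photon energy at 304 nm: hc/λ = (6.626×10⁻³⁴)(2.998×10⁸)/(304×10⁻⁹) = 6.534×10⁻¹⁹ J.
Energy delivered: (8.18 mW)(870 s) = 7.117 J.
Photons incident: 7.117 / 6.534×10⁻¹⁹ = 1.089×10¹⁹, i.e. 1.089×10¹⁹/6.022×10²³ = 1.808×10⁻⁵ mol.
Product: Φ × n_abs = 0.292 × 1.808×10⁻⁵ = 5.279×10⁻⁶ mol.

5.3×10⁻⁶ mol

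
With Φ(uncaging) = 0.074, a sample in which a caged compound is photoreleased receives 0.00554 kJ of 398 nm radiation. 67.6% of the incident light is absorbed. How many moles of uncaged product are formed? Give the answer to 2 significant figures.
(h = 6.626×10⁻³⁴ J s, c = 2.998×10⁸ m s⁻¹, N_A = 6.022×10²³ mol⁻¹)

Photon energy at 398 nm: hc/λ = (6.626×10⁻³⁴)(2.998×10⁸)/(398×10⁻⁹) = 4.991×10⁻¹⁹ J.
Incident energy: 0.00554 kJ = 5.54 J.
Photons incident: 5.54 / 4.991×10⁻¹⁹ = 1.110×10¹⁹, i.e. 1.110×10¹⁹/6.022×10²³ = 1.843×10⁻⁵ mol.
Photons absorbed: 0.676 × 1.843×10⁻⁵ = 1.246×10⁻⁵ mol.
Product: Φ × n_abs = 0.074 × 1.246×10⁻⁵ = 9.220×10⁻⁷ mol.

9.2×10⁻⁷ mol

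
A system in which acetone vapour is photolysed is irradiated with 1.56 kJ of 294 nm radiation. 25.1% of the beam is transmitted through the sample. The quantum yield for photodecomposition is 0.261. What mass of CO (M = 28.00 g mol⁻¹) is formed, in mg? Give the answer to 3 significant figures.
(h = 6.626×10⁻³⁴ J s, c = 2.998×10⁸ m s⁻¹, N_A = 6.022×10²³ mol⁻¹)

21.0 mg

Photon energy at 294 nm: hc/λ = (6.626×10⁻³⁴)(2.998×10⁸)/(294×10⁻⁹) = 6.757×10⁻¹⁹ J.
Incident energy: 1.56 kJ = 1560 J.
Photons incident: 1560 / 6.757×10⁻¹⁹ = 2.309×10²¹, i.e. 2.309×10²¹/6.022×10²³ = 0.003834 mol.
Fraction absorbed: 1 − 25.1/100 = 0.7490.
Photons absorbed: 0.7490 × 0.003834 = 0.002872 mol.
Product: Φ × n_abs = 0.261 × 0.002872 = 7.496×10⁻⁴ mol.
Mass: 7.496×10⁻⁴ × 28.00 = 0.02099 g = 21.0 mg.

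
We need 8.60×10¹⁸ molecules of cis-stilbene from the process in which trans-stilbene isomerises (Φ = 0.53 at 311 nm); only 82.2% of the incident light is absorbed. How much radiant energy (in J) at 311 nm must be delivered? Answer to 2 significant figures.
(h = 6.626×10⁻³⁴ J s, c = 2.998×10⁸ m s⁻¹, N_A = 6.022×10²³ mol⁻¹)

13 J

Product: 8.60×10¹⁸ / 6.022×10²³ = 1.428×10⁻⁵ mol.
Photons that must be absorbed: 1.428×10⁻⁵ / 0.53 = 2.694×10⁻⁵ mol.
Incident photons needed: 2.694×10⁻⁵ / 0.822 = 3.277×10⁻⁵ mol.
Photon energy: hc/λ = 6.387×10⁻¹⁹ J; per mole, 3.846×10⁵ J mol⁻¹.
Energy required: 3.277×10⁻⁵ × 3.846×10⁵ = 13 J.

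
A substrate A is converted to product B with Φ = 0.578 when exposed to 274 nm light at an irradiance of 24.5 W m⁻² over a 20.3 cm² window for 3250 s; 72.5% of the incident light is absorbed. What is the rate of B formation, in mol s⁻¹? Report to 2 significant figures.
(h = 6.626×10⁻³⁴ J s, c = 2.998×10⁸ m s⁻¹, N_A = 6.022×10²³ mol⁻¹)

4.8×10⁻⁸ mol s⁻¹

Photon energy at 274 nm: hc/λ = (6.626×10⁻³⁴)(2.998×10⁸)/(274×10⁻⁹) = 7.250×10⁻¹⁹ J.
Energy delivered: (24.5 W m⁻²)(20.3×10⁻⁴ m²)(3250 s) = 161.6 J.
Photons incident: 161.6 / 7.250×10⁻¹⁹ = 2.229×10²⁰, i.e. 2.229×10²⁰/6.022×10²³ = 3.701×10⁻⁴ mol.
Photons absorbed: 0.725 × 3.701×10⁻⁴ = 2.683×10⁻⁴ mol.
Product formed: 0.578 × 2.683×10⁻⁴ = 1.551×10⁻⁴ mol.
Rate: 1.551×10⁻⁴ / 3250 s = 4.8×10⁻⁸ mol s⁻¹.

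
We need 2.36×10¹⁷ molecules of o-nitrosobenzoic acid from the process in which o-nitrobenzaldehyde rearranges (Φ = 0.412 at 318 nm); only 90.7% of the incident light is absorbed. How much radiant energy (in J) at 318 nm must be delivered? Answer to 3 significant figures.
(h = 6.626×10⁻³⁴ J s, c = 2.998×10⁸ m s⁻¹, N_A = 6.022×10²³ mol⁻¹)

0.395 J

Product: 2.36×10¹⁷ / 6.022×10²³ = 3.919×10⁻⁷ mol.
Photons that must be absorbed: 3.919×10⁻⁷ / 0.412 = 9.512×10⁻⁷ mol.
Incident photons needed: 9.512×10⁻⁷ / 0.907 = 1.049×10⁻⁶ mol.
Photon energy: hc/λ = 6.247×10⁻¹⁹ J; per mole, 3.762×10⁵ J mol⁻¹.
Energy required: 1.049×10⁻⁶ × 3.762×10⁵ = 0.395 J.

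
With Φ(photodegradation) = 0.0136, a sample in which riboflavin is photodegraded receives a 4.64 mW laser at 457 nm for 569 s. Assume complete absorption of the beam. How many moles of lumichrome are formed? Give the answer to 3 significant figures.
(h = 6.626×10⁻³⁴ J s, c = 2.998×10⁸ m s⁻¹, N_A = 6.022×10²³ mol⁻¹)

Photon energy at 457 nm: hc/λ = (6.626×10⁻³⁴)(2.998×10⁸)/(457×10⁻⁹) = 4.347×10⁻¹⁹ J.
Energy delivered: (4.64 mW)(569 s) = 2.640 J.
Photons incident: 2.640 / 4.347×10⁻¹⁹ = 6.073×10¹⁸, i.e. 6.073×10¹⁸/6.022×10²³ = 1.008×10⁻⁵ mol.
Product: Φ × n_abs = 0.0136 × 1.008×10⁻⁵ = 1.371×10⁻⁷ mol.

1.37×10⁻⁷ mol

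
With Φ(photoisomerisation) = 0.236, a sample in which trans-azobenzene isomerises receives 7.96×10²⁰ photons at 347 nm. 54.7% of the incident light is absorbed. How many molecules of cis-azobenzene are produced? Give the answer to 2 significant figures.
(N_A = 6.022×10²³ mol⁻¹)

Moles of photons: 7.96×10²⁰ / 6.022×10²³ = 0.001322 mol.
Photons absorbed: 0.547 × 0.001322 = 7.231×10⁻⁴ mol.
Product: Φ × n_abs = 0.236 × 7.231×10⁻⁴ = 1.707×10⁻⁴ mol.
As a count: 1.707×10⁻⁴ × 6.022×10²³ = 1.0×10²⁰.

1.0×10²⁰ molecules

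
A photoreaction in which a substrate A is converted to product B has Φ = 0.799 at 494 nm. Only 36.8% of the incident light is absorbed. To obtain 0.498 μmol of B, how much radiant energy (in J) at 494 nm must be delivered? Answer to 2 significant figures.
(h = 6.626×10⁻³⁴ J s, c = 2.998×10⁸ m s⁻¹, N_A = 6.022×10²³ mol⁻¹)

Product: 0.498 μmol = 4.98×10⁻⁷ mol.
Photons that must be absorbed: 4.98×10⁻⁷ / 0.799 = 6.233×10⁻⁷ mol.
Incident photons needed: 6.233×10⁻⁷ / 0.368 = 1.694×10⁻⁶ mol.
Photon energy: hc/λ = 4.021×10⁻¹⁹ J; per mole, 2.421×10⁵ J mol⁻¹.
Energy required: 1.694×10⁻⁶ × 2.421×10⁵ = 0.41 J.

0.41 J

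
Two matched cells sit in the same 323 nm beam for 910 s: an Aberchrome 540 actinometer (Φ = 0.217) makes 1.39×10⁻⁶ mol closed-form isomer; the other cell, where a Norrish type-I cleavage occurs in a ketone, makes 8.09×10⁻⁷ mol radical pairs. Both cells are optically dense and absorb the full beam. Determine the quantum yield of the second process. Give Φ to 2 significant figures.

Φ = 0.13

Photons absorbed by the actinometer: 1.39×10⁻⁶ / 0.217 = 6.406×10⁻⁶ mol.
Φ(unknown) = 8.09×10⁻⁷ / 6.406×10⁻⁶ = 0.13.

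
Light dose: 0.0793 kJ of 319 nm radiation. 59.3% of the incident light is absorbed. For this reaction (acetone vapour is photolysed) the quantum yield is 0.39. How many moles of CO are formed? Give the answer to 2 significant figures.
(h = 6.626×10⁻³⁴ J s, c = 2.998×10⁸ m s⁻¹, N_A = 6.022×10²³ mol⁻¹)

Photon energy at 319 nm: hc/λ = (6.626×10⁻³⁴)(2.998×10⁸)/(319×10⁻⁹) = 6.227×10⁻¹⁹ J.
Incident energy: 0.0793 kJ = 79.3 J.
Photons incident: 79.3 / 6.227×10⁻¹⁹ = 1.273×10²⁰, i.e. 1.273×10²⁰/6.022×10²³ = 2.114×10⁻⁴ mol.
Photons absorbed: 0.593 × 2.114×10⁻⁴ = 1.254×10⁻⁴ mol.
Product: Φ × n_abs = 0.39 × 1.254×10⁻⁴ = 4.891×10⁻⁵ mol.

4.9×10⁻⁵ mol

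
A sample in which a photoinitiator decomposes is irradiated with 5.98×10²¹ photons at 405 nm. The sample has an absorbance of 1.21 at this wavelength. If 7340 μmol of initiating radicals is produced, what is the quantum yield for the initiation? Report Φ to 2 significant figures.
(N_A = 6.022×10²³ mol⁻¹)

Φ = 0.79

Product: 7340 μmol = 0.00734 mol.
Moles of photons: 5.98×10²¹ / 6.022×10²³ = 0.009930 mol.
Fraction absorbed: 1 − 10^(−1.21) = 0.9383.
Photons absorbed: 0.9383 × 0.009930 = 0.009317 mol.
Φ = 0.00734 mol / 0.009317 mol photons = 0.79.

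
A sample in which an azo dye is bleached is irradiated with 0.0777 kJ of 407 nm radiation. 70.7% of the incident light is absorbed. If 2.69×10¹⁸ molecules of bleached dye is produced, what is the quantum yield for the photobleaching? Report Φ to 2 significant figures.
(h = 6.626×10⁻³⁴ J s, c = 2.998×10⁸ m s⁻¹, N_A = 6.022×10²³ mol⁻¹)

Product: 2.69×10¹⁸ / 6.022×10²³ = 4.467×10⁻⁶ mol.
Photon energy at 407 nm: hc/λ = (6.626×10⁻³⁴)(2.998×10⁸)/(407×10⁻⁹) = 4.881×10⁻¹⁹ J.
Incident energy: 0.0777 kJ = 77.7 J.
Photons incident: 77.7 / 4.881×10⁻¹⁹ = 1.592×10²⁰, i.e. 1.592×10²⁰/6.022×10²³ = 2.644×10⁻⁴ mol.
Photons absorbed: 0.707 × 2.644×10⁻⁴ = 1.869×10⁻⁴ mol.
Φ = 4.467×10⁻⁶ mol / 1.869×10⁻⁴ mol photons = 0.024.

Φ = 0.024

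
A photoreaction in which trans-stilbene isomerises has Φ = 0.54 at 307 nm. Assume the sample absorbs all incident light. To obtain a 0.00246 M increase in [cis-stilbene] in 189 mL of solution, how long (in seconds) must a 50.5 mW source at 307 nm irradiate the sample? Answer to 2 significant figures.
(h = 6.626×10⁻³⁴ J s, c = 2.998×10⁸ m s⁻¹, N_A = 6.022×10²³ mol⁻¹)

t ≈ 6600 s

Product: (0.00246 M)(0.189 L) = 4.649×10⁻⁴ mol.
Photons that must be absorbed: 4.649×10⁻⁴ / 0.54 = 8.609×10⁻⁴ mol.
Photon energy: hc/λ = 6.471×10⁻¹⁹ J; per mole, 3.897×10⁵ J mol⁻¹.
Energy required: 8.609×10⁻⁴ × 3.897×10⁵ = 335.5 J.
Time: 335.5 J / 0.0505 W = 6600 s.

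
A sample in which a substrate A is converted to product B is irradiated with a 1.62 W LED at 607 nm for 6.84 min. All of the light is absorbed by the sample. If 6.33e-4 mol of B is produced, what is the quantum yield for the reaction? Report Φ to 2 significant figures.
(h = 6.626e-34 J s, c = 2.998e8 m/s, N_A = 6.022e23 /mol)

Photon energy at 607 nm: hc/λ = (6.626e-34)(2.998e8)/(607e-9) = 3.273e-19 J.
Energy delivered: (1.62 W)(410.4 s) = 664.8 J.
Photons incident: 664.8 / 3.273e-19 = 2.031e21, i.e. 2.031e21/6.022e23 = 0.003373 mol.
Φ = 6.33e-4 mol / 0.003373 mol photons = 0.19.

Φ = 0.19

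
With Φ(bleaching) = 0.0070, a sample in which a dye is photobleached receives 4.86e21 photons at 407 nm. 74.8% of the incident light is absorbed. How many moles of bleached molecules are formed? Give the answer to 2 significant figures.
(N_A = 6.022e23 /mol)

4.2e-5 mol

Moles of photons: 4.86e21 / 6.022e23 = 0.008070 mol.
Photons absorbed: 0.748 × 0.008070 = 0.006036 mol.
Product: Φ × n_abs = 0.0070 × 0.006036 = 4.225e-5 mol.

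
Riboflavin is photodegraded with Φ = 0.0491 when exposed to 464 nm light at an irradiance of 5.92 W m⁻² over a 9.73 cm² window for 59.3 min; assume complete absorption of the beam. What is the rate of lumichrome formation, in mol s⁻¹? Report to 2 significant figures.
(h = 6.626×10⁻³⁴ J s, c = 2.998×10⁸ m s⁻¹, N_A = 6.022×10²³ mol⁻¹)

1.1×10⁻⁹ mol s⁻¹

Photon energy at 464 nm: hc/λ = (6.626×10⁻³⁴)(2.998×10⁸)/(464×10⁻⁹) = 4.281×10⁻¹⁹ J.
Energy delivered: (5.92 W m⁻²)(9.73×10⁻⁴ m²)(3558 s) = 20.49 J.
Photons incident: 20.49 / 4.281×10⁻¹⁹ = 4.786×10¹⁹, i.e. 4.786×10¹⁹/6.022×10²³ = 7.948×10⁻⁵ mol.
Product formed: 0.0491 × 7.948×10⁻⁵ = 3.902×10⁻⁶ mol.
Rate: 3.902×10⁻⁶ / 3558 s = 1.1×10⁻⁹ mol s⁻¹.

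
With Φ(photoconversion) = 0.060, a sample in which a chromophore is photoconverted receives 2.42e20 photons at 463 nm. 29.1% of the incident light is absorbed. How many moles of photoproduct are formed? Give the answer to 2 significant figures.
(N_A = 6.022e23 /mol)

Moles of photons: 2.42e20 / 6.022e23 = 4.019e-4 mol.
Photons absorbed: 0.291 × 4.019e-4 = 1.170e-4 mol.
Product: Φ × n_abs = 0.060 × 1.170e-4 = 7.020e-6 mol.

7.0e-6 mol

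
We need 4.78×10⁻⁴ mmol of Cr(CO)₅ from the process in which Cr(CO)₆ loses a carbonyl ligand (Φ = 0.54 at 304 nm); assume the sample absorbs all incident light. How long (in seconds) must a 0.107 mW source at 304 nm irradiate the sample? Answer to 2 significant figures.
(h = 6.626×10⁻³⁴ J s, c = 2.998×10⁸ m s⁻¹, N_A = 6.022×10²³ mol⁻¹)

Product: 4.78×10⁻⁴ mmol = 4.78×10⁻⁷ mol.
Photons that must be absorbed: 4.78×10⁻⁷ / 0.54 = 8.852×10⁻⁷ mol.
Photon energy: hc/λ = 6.534×10⁻¹⁹ J; per mole, 3.935×10⁵ J mol⁻¹.
Energy required: 8.852×10⁻⁷ × 3.935×10⁵ = 0.3483 J.
Time: 0.3483 J / 0.000107 W = 3300 s.

t ≈ 3300 s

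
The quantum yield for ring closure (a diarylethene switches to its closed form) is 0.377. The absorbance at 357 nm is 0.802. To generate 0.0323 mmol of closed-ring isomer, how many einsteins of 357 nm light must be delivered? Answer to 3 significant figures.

Product: 0.0323 mmol = 3.23e-5 mol.
Photons that must be absorbed: 3.23e-5 / 0.377 = 8.568e-5 mol.
Fraction absorbed: 1 − 10^(−0.802) = 0.8422.
Incident photons needed: 8.568e-5 / 0.8422 = 1.017e-4 mol.

1.02e-4 einstein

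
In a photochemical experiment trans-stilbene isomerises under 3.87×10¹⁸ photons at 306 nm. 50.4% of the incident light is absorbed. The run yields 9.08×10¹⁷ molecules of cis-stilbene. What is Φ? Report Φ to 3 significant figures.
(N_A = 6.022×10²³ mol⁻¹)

Φ = 0.466

Product: 9.08×10¹⁷ / 6.022×10²³ = 1.508×10⁻⁶ mol.
Moles of photons: 3.87×10¹⁸ / 6.022×10²³ = 6.426×10⁻⁶ mol.
Photons absorbed: 0.504 × 6.426×10⁻⁶ = 3.239×10⁻⁶ mol.
Φ = 1.508×10⁻⁶ mol / 3.239×10⁻⁶ mol photons = 0.466.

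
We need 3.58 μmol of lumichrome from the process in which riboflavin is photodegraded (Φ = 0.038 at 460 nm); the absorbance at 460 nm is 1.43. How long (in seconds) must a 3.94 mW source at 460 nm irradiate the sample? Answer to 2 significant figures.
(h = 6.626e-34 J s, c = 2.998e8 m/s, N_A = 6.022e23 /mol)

Product: 3.58 μmol = 3.58e-6 mol.
Photons that must be absorbed: 3.58e-6 / 0.038 = 9.421e-5 mol.
Fraction absorbed: 1 − 10^(−1.43) = 0.9628.
Incident photons needed: 9.421e-5 / 0.9628 = 9.785e-5 mol.
Photon energy: hc/λ = 4.318e-19 J; per mole, 2.600e5 J mol⁻¹.
Energy required: 9.785e-5 × 2.600e5 = 25.44 J.
Time: 25.44 J / 0.00394 W = 6500 s.

t ≈ 6500 s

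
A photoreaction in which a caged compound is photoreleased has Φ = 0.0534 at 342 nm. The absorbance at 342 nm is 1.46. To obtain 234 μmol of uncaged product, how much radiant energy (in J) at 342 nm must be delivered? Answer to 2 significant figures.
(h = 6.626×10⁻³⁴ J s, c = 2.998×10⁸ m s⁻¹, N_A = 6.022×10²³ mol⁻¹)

Product: 234 μmol = 2.34×10⁻⁴ mol.
Photons that must be absorbed: 2.34×10⁻⁴ / 0.0534 = 0.004382 mol.
Fraction absorbed: 1 − 10^(−1.46) = 0.9653.
Incident photons needed: 0.004382 / 0.9653 = 0.004540 mol.
Photon energy: hc/λ = 5.808×10⁻¹⁹ J; per mole, 3.498×10⁵ J mol⁻¹.
Energy required: 0.004540 × 3.498×10⁵ = 1600 J.

1600 J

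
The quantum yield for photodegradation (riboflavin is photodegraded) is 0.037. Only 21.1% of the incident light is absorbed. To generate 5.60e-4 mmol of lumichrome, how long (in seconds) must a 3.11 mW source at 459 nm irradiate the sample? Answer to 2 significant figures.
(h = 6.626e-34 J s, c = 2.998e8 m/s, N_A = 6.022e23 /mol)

t ≈ 6000 s

Product: 5.60e-4 mmol = 5.60e-7 mol.
Photons that must be absorbed: 5.60e-7 / 0.037 = 1.514e-5 mol.
Incident photons needed: 1.514e-5 / 0.211 = 7.175e-5 mol.
Photon energy: hc/λ = 4.328e-19 J; per mole, 2.606e5 J mol⁻¹.
Energy required: 7.175e-5 × 2.606e5 = 18.70 J.
Time: 18.70 J / 0.00311 W = 6000 s.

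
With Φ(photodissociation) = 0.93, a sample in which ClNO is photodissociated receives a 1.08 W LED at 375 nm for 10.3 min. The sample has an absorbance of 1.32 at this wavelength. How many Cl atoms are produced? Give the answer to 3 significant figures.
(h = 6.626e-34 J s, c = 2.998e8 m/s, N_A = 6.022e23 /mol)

1.12e21 atoms

Photon energy at 375 nm: hc/λ = (6.626e-34)(2.998e8)/(375e-9) = 5.297e-19 J.
Energy delivered: (1.08 W)(618 s) = 667.4 J.
Photons incident: 667.4 / 5.297e-19 = 1.260e21, i.e. 1.260e21/6.022e23 = 0.002092 mol.
Fraction absorbed: 1 − 10^(−1.32) = 0.9521.
Photons absorbed: 0.9521 × 0.002092 = 0.001992 mol.
Product: Φ × n_abs = 0.93 × 0.001992 = 0.001853 mol.
As a count: 0.001853 × 6.022e23 = 1.12e21.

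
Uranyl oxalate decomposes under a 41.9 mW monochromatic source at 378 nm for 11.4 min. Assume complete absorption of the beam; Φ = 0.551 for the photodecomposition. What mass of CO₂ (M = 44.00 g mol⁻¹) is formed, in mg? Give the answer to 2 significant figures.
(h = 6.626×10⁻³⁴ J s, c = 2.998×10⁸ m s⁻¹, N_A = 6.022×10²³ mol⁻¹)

Photon energy at 378 nm: hc/λ = (6.626×10⁻³⁴)(2.998×10⁸)/(378×10⁻⁹) = 5.255×10⁻¹⁹ J.
Energy delivered: (41.9 mW)(684 s) = 28.66 J.
Photons incident: 28.66 / 5.255×10⁻¹⁹ = 5.454×10¹⁹, i.e. 5.454×10¹⁹/6.022×10²³ = 9.057×10⁻⁵ mol.
Product: Φ × n_abs = 0.551 × 9.057×10⁻⁵ = 4.990×10⁻⁵ mol.
Mass: 4.990×10⁻⁵ × 44.00 = 0.002196 g = 2.2 mg.

2.2 mg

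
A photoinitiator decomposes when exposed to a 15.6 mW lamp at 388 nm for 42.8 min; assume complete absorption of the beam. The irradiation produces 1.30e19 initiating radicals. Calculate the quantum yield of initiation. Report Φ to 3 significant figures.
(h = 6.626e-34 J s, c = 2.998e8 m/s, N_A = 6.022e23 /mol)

Product: 1.30e19 / 6.022e23 = 2.159e-5 mol.
Photon energy at 388 nm: hc/λ = (6.626e-34)(2.998e8)/(388e-9) = 5.120e-19 J.
Energy delivered: (15.6 mW)(2568 s) = 40.06 J.
Photons incident: 40.06 / 5.120e-19 = 7.824e19, i.e. 7.824e19/6.022e23 = 1.299e-4 mol.
Φ = 2.159e-5 mol / 1.299e-4 mol photons = 0.166.

Φ = 0.166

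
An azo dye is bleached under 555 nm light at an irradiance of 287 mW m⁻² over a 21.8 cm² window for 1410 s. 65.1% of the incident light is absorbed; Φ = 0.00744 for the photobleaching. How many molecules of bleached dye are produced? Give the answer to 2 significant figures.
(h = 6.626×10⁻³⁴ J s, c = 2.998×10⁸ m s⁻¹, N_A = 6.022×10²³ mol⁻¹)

Photon energy at 555 nm: hc/λ = (6.626×10⁻³⁴)(2.998×10⁸)/(555×10⁻⁹) = 3.579×10⁻¹⁹ J.
Energy delivered: (287 mW m⁻²)(21.8×10⁻⁴ m²)(1410 s) = 0.8822 J.
Photons incident: 0.8822 / 3.579×10⁻¹⁹ = 2.465×10¹⁸, i.e. 2.465×10¹⁸/6.022×10²³ = 4.093×10⁻⁶ mol.
Photons absorbed: 0.651 × 4.093×10⁻⁶ = 2.665×10⁻⁶ mol.
Product: Φ × n_abs = 0.00744 × 2.665×10⁻⁶ = 1.983×10⁻⁸ mol.
As a count: 1.983×10⁻⁸ × 6.022×10²³ = 1.2×10¹⁶.

1.2×10¹⁶ molecules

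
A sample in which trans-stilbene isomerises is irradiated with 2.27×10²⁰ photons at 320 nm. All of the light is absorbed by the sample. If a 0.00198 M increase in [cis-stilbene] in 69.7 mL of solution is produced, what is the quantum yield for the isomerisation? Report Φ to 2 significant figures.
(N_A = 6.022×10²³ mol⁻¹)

Product: (0.00198 M)(0.0697 L) = 1.380×10⁻⁴ mol.
Moles of photons: 2.27×10²⁰ / 6.022×10²³ = 3.770×10⁻⁴ mol.
Φ = 1.380×10⁻⁴ mol / 3.770×10⁻⁴ mol photons = 0.37.

Φ = 0.37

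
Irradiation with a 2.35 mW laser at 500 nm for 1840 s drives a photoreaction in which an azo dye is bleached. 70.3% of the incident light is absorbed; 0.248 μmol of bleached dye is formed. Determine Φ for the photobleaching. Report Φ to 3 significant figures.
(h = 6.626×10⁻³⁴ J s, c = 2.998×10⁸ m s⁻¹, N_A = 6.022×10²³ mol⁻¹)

Φ = 0.0195

Product: 0.248 μmol = 2.48×10⁻⁷ mol.
Photon energy at 500 nm: hc/λ = (6.626×10⁻³⁴)(2.998×10⁸)/(500×10⁻⁹) = 3.973×10⁻¹⁹ J.
Energy delivered: (2.35 mW)(1840 s) = 4.324 J.
Photons incident: 4.324 / 3.973×10⁻¹⁹ = 1.088×10¹⁹, i.e. 1.088×10¹⁹/6.022×10²³ = 1.807×10⁻⁵ mol.
Photons absorbed: 0.703 × 1.807×10⁻⁵ = 1.270×10⁻⁵ mol.
Φ = 2.48×10⁻⁷ mol / 1.270×10⁻⁵ mol photons = 0.0195.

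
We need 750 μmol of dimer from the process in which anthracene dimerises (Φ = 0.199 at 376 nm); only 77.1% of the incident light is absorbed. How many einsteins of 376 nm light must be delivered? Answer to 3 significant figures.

0.00489 einstein

Product: 750 μmol = 7.50×10⁻⁴ mol.
Photons that must be absorbed: 7.50×10⁻⁴ / 0.199 = 0.003769 mol.
Incident photons needed: 0.003769 / 0.771 = 0.004888 mol.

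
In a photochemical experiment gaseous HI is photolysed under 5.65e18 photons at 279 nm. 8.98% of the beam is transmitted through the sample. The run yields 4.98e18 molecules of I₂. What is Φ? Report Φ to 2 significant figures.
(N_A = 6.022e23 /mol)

Product: 4.98e18 / 6.022e23 = 8.270e-6 mol.
Moles of photons: 5.65e18 / 6.022e23 = 9.382e-6 mol.
Fraction absorbed: 1 − 8.98/100 = 0.9102.
Photons absorbed: 0.9102 × 9.382e-6 = 8.539e-6 mol.
Φ = 8.270e-6 mol / 8.539e-6 mol photons = 0.97.

Φ = 0.97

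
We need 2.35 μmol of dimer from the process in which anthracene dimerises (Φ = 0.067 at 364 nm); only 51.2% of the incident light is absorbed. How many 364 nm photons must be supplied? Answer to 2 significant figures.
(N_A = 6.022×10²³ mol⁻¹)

4.1×10¹⁹ photons

Product: 2.35 μmol = 2.35×10⁻⁶ mol.
Photons that must be absorbed: 2.35×10⁻⁶ / 0.067 = 3.507×10⁻⁵ mol.
Incident photons needed: 3.507×10⁻⁵ / 0.512 = 6.850×10⁻⁵ mol.
Photon count: 6.850×10⁻⁵ × 6.022×10²³ = 4.1×10¹⁹.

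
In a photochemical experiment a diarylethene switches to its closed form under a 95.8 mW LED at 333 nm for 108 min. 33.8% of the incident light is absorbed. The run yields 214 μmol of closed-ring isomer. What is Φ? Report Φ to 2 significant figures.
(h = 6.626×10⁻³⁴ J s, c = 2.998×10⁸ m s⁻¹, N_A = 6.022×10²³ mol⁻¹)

Product: 214 μmol = 2.14×10⁻⁴ mol.
Photon energy at 333 nm: hc/λ = (6.626×10⁻³⁴)(2.998×10⁸)/(333×10⁻⁹) = 5.965×10⁻¹⁹ J.
Energy delivered: (95.8 mW)(6480 s) = 620.8 J.
Photons incident: 620.8 / 5.965×10⁻¹⁹ = 1.041×10²¹, i.e. 1.041×10²¹/6.022×10²³ = 0.001729 mol.
Photons absorbed: 0.338 × 0.001729 = 5.844×10⁻⁴ mol.
Φ = 2.14×10⁻⁴ mol / 5.844×10⁻⁴ mol photons = 0.37.

Φ = 0.37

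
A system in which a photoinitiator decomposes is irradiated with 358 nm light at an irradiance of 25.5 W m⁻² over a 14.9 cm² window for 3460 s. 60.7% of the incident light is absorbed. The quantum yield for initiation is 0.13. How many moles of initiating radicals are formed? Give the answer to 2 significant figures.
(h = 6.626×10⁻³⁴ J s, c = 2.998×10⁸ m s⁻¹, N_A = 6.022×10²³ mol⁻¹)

Photon energy at 358 nm: hc/λ = (6.626×10⁻³⁴)(2.998×10⁸)/(358×10⁻⁹) = 5.549×10⁻¹⁹ J.
Energy delivered: (25.5 W m⁻²)(14.9×10⁻⁴ m²)(3460 s) = 131.5 J.
Photons incident: 131.5 / 5.549×10⁻¹⁹ = 2.370×10²⁰, i.e. 2.370×10²⁰/6.022×10²³ = 3.936×10⁻⁴ mol.
Photons absorbed: 0.607 × 3.936×10⁻⁴ = 2.389×10⁻⁴ mol.
Product: Φ × n_abs = 0.13 × 2.389×10⁻⁴ = 3.106×10⁻⁵ mol.

3.1×10⁻⁵ mol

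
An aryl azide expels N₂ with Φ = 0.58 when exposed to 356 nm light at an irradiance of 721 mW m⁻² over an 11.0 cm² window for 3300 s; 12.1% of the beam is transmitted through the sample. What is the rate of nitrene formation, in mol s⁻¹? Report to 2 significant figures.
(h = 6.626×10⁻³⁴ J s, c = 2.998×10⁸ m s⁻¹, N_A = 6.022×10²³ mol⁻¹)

1.2×10⁻⁹ mol s⁻¹

Photon energy at 356 nm: hc/λ = (6.626×10⁻³⁴)(2.998×10⁸)/(356×10⁻⁹) = 5.580×10⁻¹⁹ J.
Energy delivered: (721 mW m⁻²)(11.0×10⁻⁴ m²)(3300 s) = 2.617 J.
Photons incident: 2.617 / 5.580×10⁻¹⁹ = 4.690×10¹⁸, i.e. 4.690×10¹⁸/6.022×10²³ = 7.788×10⁻⁶ mol.
Fraction absorbed: 1 − 12.1/100 = 0.8790.
Photons absorbed: 0.8790 × 7.788×10⁻⁶ = 6.846×10⁻⁶ mol.
Product formed: 0.58 × 6.846×10⁻⁶ = 3.971×10⁻⁶ mol.
Rate: 3.971×10⁻⁶ / 3300 s = 1.2×10⁻⁹ mol s⁻¹.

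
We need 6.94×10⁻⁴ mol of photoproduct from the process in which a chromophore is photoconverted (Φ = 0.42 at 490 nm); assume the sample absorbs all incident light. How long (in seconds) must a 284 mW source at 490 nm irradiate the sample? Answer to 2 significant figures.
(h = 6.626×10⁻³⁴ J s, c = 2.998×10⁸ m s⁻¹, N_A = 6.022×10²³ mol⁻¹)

Photons that must be absorbed: 6.94×10⁻⁴ / 0.42 = 0.001652 mol.
Photon energy: hc/λ = 4.054×10⁻¹⁹ J; per mole, 2.441×10⁵ J mol⁻¹.
Energy required: 0.001652 × 2.441×10⁵ = 403.3 J.
Time: 403.3 J / 0.284 W = 1400 s.

t ≈ 1400 s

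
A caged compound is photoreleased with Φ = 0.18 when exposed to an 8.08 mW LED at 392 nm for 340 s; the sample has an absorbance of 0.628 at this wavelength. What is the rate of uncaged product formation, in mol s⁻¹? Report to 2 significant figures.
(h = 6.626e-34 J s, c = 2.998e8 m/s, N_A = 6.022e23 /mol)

3.6e-9 mol s⁻¹

Photon energy at 392 nm: hc/λ = (6.626e-34)(2.998e8)/(392e-9) = 5.068e-19 J.
Energy delivered: (8.08 mW)(340 s) = 2.747 J.
Photons incident: 2.747 / 5.068e-19 = 5.420e18, i.e. 5.420e18/6.022e23 = 9.000e-6 mol.
Fraction absorbed: 1 − 10^(−0.628) = 0.7645.
Photons absorbed: 0.7645 × 9.000e-6 = 6.881e-6 mol.
Product formed: 0.18 × 6.881e-6 = 1.239e-6 mol.
Rate: 1.239e-6 / 340 s = 3.6e-9 mol s⁻¹.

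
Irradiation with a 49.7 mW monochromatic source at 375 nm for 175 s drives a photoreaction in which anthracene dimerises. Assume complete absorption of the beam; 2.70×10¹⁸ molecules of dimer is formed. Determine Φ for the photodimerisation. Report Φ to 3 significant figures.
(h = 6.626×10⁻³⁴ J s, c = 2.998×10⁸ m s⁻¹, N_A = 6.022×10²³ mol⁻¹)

Φ = 0.164

Product: 2.70×10¹⁸ / 6.022×10²³ = 4.484×10⁻⁶ mol.
Photon energy at 375 nm: hc/λ = (6.626×10⁻³⁴)(2.998×10⁸)/(375×10⁻⁹) = 5.297×10⁻¹⁹ J.
Energy delivered: (49.7 mW)(175 s) = 8.698 J.
Photons incident: 8.698 / 5.297×10⁻¹⁹ = 1.642×10¹⁹, i.e. 1.642×10¹⁹/6.022×10²³ = 2.727×10⁻⁵ mol.
Φ = 4.484×10⁻⁶ mol / 2.727×10⁻⁵ mol photons = 0.164.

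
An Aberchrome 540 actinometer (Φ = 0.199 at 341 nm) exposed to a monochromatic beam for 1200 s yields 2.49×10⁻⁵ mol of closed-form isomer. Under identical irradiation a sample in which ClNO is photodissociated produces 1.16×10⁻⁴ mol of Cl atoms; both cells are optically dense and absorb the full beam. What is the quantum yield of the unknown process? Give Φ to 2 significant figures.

Φ = 0.93

Photons absorbed by the actinometer: 2.49×10⁻⁵ / 0.199 = 1.251×10⁻⁴ mol.
Φ(unknown) = 1.16×10⁻⁴ / 1.251×10⁻⁴ = 0.93.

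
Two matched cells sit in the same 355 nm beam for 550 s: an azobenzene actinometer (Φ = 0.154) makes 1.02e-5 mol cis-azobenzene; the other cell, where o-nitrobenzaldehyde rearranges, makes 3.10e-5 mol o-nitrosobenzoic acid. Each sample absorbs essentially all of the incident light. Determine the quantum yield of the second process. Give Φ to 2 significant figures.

Photons absorbed by the actinometer: 1.02e-5 / 0.154 = 6.623e-5 mol.
Φ(unknown) = 3.10e-5 / 6.623e-5 = 0.47.

Φ = 0.47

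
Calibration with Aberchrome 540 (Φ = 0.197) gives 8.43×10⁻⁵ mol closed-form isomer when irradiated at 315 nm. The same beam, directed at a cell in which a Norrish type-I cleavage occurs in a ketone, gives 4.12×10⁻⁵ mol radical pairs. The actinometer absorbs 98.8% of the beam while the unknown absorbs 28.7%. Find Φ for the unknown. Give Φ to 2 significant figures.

Φ = 0.33

Photons absorbed by the actinometer: 8.43×10⁻⁵ / 0.197 = 4.279×10⁻⁴ mol.
Incident flux: 4.279×10⁻⁴ / 0.988 = 4.331×10⁻⁴ einstein.
Absorbed by unknown: 0.287 × 4.331×10⁻⁴ = 1.243×10⁻⁴ mol.
Φ(unknown) = 4.12×10⁻⁵ / 1.243×10⁻⁴ = 0.33.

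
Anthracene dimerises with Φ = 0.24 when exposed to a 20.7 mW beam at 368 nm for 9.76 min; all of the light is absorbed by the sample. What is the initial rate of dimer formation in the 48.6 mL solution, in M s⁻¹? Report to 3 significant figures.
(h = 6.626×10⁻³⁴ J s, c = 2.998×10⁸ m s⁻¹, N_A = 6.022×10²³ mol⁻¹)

Photon energy at 368 nm: hc/λ = (6.626×10⁻³⁴)(2.998×10⁸)/(368×10⁻⁹) = 5.398×10⁻¹⁹ J.
Energy delivered: (20.7 mW)(585.6 s) = 12.12 J.
Photons incident: 12.12 / 5.398×10⁻¹⁹ = 2.245×10¹⁹, i.e. 2.245×10¹⁹/6.022×10²³ = 3.728×10⁻⁵ mol.
Product formed: 0.24 × 3.728×10⁻⁵ = 8.947×10⁻⁶ mol.
Rate: 8.947×10⁻⁶ mol / (585.6 s × 0.0486 L) = 3.14×10⁻⁷ M s⁻¹.

3.14×10⁻⁷ M s⁻¹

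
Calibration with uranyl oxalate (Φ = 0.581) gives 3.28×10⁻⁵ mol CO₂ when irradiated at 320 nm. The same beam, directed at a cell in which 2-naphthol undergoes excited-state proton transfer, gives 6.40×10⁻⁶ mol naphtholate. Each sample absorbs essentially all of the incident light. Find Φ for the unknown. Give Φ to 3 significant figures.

Photons absorbed by the actinometer: 3.28×10⁻⁵ / 0.581 = 5.645×10⁻⁵ mol.
Φ(unknown) = 6.40×10⁻⁶ / 5.645×10⁻⁵ = 0.113.

Φ = 0.113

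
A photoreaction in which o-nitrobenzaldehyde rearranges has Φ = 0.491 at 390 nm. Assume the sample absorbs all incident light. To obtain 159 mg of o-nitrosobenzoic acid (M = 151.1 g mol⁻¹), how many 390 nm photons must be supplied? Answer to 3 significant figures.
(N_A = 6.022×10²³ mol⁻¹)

Product: 159 mg / 151.1 g mol⁻¹ = 0.001052 mol.
Photons that must be absorbed: 0.001052 / 0.491 = 0.002143 mol.
Photon count: 0.002143 × 6.022×10²³ = 1.29×10²¹.

1.29×10²¹ photons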